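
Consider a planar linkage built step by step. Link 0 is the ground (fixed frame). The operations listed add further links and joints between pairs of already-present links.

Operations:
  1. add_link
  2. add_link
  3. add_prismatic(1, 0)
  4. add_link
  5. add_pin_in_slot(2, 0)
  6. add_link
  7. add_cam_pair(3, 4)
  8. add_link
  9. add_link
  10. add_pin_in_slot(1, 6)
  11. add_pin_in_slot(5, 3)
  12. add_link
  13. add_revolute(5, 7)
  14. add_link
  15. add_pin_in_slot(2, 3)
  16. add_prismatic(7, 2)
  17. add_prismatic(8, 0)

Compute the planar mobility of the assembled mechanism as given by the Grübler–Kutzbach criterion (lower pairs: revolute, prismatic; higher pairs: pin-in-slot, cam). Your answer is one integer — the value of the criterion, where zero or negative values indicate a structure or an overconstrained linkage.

M = 11

link 0 = ground. State L|J1|J2 = 1|0|0
+link1  2|0|0
+link2  3|0|0
P(1,0) f=1→J1  3|1|0
+link3  4|1|0
PS(2,0) f=2→J2  4|1|1
+link4  5|1|1
C(3,4) f=2→J2  5|1|2
+link5  6|1|2
+link6  7|1|2
PS(1,6) f=2→J2  7|1|3
PS(5,3) f=2→J2  7|1|4
+link7  8|1|4
R(5,7) f=1→J1  8|2|4
+link8  9|2|4
PS(2,3) f=2→J2  9|2|5
P(7,2) f=1→J1  9|3|5
P(8,0) f=1→J1  9|4|5
M = 3(9−1)−2·4−5 = 24−8−5 = 11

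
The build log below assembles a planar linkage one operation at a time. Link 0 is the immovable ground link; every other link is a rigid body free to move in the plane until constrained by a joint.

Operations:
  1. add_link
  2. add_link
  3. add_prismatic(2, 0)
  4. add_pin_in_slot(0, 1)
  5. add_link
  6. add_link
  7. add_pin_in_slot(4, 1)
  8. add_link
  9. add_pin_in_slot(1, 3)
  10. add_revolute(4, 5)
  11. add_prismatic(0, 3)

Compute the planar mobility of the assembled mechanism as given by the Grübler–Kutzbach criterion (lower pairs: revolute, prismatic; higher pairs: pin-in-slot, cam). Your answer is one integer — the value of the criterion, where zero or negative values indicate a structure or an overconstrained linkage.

(L,J1,J2)=(1,0,0); link0 fixed
link1: (2,0,0)
link2: (3,0,0)
P 2-0 [J1]: (3,1,0)
PS 0-1 [J2]: (3,1,1)
link3: (4,1,1)
link4: (5,1,1)
PS 4-1 [J2]: (5,1,2)
link5: (6,1,2)
PS 1-3 [J2]: (6,1,3)
R 4-5 [J1]: (6,2,3)
P 0-3 [J1]: (6,3,3)
Grübler: 3·5 − 2·3 − 3 = 6

M = 6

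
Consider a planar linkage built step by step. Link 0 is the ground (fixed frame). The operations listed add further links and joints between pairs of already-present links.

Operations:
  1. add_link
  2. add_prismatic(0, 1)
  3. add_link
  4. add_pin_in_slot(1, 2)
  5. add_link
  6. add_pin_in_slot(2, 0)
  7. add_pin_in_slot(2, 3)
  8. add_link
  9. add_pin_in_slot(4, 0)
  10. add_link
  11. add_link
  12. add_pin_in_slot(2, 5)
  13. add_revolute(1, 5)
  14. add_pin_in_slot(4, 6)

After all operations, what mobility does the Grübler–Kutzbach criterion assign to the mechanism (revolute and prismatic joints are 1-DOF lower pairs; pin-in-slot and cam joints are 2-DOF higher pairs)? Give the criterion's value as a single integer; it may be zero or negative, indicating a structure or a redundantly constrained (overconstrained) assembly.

ground; <1,0,0>
#1 <2,0,0>
P:0↔1 J1 <2,1,0>
#2 <3,1,0>
PS:1↔2 J2 <3,1,1>
#3 <4,1,1>
PS:2↔0 J2 <4,1,2>
PS:2↔3 J2 <4,1,3>
#4 <5,1,3>
PS:4↔0 J2 <5,1,4>
#5 <6,1,4>
#6 <7,1,4>
PS:2↔5 J2 <7,1,5>
R:1↔5 J1 <7,2,5>
PS:4↔6 J2 <7,2,6>
3×6 − 2×2 − 1×6 = 8

M = 8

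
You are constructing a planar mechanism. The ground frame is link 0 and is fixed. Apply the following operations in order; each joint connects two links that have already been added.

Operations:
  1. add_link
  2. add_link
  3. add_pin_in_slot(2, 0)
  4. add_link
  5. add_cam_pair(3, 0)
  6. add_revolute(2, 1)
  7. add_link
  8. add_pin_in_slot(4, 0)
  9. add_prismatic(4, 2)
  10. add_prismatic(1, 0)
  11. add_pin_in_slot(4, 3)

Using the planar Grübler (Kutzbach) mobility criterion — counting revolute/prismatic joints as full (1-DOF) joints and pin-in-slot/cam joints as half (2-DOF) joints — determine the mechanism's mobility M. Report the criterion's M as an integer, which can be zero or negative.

ground; <1,0,0>
#1 <2,0,0>
#2 <3,0,0>
PS:2↔0 J2 <3,0,1>
#3 <4,0,1>
C:3↔0 J2 <4,0,2>
R:2↔1 J1 <4,1,2>
#4 <5,1,2>
PS:4↔0 J2 <5,1,3>
P:4↔2 J1 <5,2,3>
P:1↔0 J1 <5,3,3>
PS:4↔3 J2 <5,3,4>
3×4 − 2×3 − 1×4 = 2

M = 2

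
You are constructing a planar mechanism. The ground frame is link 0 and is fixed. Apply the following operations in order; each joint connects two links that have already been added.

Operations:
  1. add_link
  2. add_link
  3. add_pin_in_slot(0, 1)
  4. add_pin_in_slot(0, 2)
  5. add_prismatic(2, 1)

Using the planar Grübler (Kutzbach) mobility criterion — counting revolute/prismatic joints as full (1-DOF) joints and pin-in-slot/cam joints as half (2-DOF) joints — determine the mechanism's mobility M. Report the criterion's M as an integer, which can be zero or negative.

M = 2

ground; <1,0,0>
#1 <2,0,0>
#2 <3,0,0>
PS:0↔1 J2 <3,0,1>
PS:0↔2 J2 <3,0,2>
P:2↔1 J1 <3,1,2>
3×2 − 2×1 − 1×2 = 2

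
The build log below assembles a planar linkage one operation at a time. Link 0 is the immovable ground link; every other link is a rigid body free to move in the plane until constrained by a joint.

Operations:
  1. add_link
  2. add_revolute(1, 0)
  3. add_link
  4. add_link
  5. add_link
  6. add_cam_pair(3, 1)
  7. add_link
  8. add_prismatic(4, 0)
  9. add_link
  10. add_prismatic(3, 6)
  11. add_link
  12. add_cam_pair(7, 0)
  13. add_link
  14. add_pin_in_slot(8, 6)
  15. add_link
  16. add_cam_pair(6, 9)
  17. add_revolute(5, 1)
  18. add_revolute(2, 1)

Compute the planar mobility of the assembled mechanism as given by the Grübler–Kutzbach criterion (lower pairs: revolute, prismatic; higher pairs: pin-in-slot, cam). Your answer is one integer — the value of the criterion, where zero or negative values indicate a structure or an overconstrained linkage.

M = 13

L=1 J1=0 J2=0
add link → L=2 J1=0 J2=0
R@1,0 dof=1 J1 → L=2 J1=1 J2=0
add link → L=3 J1=1 J2=0
add link → L=4 J1=1 J2=0
add link → L=5 J1=1 J2=0
C@3,1 dof=2 J2 → L=5 J1=1 J2=1
add link → L=6 J1=1 J2=1
P@4,0 dof=1 J1 → L=6 J1=2 J2=1
add link → L=7 J1=2 J2=1
P@3,6 dof=1 J1 → L=7 J1=3 J2=1
add link → L=8 J1=3 J2=1
C@7,0 dof=2 J2 → L=8 J1=3 J2=2
add link → L=9 J1=3 J2=2
PS@8,6 dof=2 J2 → L=9 J1=3 J2=3
add link → L=10 J1=3 J2=3
C@6,9 dof=2 J2 → L=10 J1=3 J2=4
R@5,1 dof=1 J1 → L=10 J1=4 J2=4
R@2,1 dof=1 J1 → L=10 J1=5 J2=4
M=3(L−1)−2J1−J2=3·9−2·5−4=13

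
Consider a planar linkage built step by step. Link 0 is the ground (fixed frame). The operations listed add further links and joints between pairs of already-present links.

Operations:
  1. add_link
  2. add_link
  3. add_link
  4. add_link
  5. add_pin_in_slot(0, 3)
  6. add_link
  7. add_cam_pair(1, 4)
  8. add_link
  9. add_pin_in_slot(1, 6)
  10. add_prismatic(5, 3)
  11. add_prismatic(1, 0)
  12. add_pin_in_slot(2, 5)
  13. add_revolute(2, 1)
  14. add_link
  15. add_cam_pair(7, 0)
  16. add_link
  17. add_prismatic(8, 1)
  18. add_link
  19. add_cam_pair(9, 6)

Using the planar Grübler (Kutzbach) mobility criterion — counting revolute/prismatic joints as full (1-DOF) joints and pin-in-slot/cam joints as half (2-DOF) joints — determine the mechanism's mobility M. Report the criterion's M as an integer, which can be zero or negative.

M = 13

(L,J1,J2)=(1,0,0); link0 fixed
link1: (2,0,0)
link2: (3,0,0)
link3: (4,0,0)
link4: (5,0,0)
PS 0-3 [J2]: (5,0,1)
link5: (6,0,1)
C 1-4 [J2]: (6,0,2)
link6: (7,0,2)
PS 1-6 [J2]: (7,0,3)
P 5-3 [J1]: (7,1,3)
P 1-0 [J1]: (7,2,3)
PS 2-5 [J2]: (7,2,4)
R 2-1 [J1]: (7,3,4)
link7: (8,3,4)
C 7-0 [J2]: (8,3,5)
link8: (9,3,5)
P 8-1 [J1]: (9,4,5)
link9: (10,4,5)
C 9-6 [J2]: (10,4,6)
Grübler: 3·9 − 2·4 − 6 = 13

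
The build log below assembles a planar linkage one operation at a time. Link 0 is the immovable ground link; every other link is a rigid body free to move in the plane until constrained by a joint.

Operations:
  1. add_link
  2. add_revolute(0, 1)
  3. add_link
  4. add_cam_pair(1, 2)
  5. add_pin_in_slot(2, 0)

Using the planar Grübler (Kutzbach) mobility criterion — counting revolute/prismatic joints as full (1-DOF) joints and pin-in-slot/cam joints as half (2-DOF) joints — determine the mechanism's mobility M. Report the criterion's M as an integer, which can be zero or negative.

M = 2

L=1 J1=0 J2=0
add link → L=2 J1=0 J2=0
R@0,1 dof=1 J1 → L=2 J1=1 J2=0
add link → L=3 J1=1 J2=0
C@1,2 dof=2 J2 → L=3 J1=1 J2=1
PS@2,0 dof=2 J2 → L=3 J1=1 J2=2
M=3(L−1)−2J1−J2=3·2−2·1−2=2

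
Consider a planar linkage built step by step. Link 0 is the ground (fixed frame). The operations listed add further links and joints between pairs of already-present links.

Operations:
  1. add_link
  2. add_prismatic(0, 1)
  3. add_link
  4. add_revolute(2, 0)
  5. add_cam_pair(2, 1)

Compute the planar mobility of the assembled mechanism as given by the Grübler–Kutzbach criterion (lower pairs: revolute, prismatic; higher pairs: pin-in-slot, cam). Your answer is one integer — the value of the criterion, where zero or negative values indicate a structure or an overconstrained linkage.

link 0 = ground. State L|J1|J2 = 1|0|0
+link1  2|0|0
P(0,1) f=1→J1  2|1|0
+link2  3|1|0
R(2,0) f=1→J1  3|2|0
C(2,1) f=2→J2  3|2|1
M = 3(3−1)−2·2−1 = 6−4−1 = 1

M = 1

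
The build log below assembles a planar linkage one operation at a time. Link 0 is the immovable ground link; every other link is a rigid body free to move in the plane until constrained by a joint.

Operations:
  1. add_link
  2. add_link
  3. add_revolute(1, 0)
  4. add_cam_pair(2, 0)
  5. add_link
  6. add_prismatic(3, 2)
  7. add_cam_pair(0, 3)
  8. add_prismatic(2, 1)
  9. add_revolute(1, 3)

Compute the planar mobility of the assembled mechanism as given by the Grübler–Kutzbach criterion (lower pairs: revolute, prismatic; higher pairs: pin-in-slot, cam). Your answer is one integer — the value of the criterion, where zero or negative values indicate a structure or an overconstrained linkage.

L=1 J1=0 J2=0
add link → L=2 J1=0 J2=0
add link → L=3 J1=0 J2=0
R@1,0 dof=1 J1 → L=3 J1=1 J2=0
C@2,0 dof=2 J2 → L=3 J1=1 J2=1
add link → L=4 J1=1 J2=1
P@3,2 dof=1 J1 → L=4 J1=2 J2=1
C@0,3 dof=2 J2 → L=4 J1=2 J2=2
P@2,1 dof=1 J1 → L=4 J1=3 J2=2
R@1,3 dof=1 J1 → L=4 J1=4 J2=2
M=3(L−1)−2J1−J2=3·3−2·4−2=-1

M = -1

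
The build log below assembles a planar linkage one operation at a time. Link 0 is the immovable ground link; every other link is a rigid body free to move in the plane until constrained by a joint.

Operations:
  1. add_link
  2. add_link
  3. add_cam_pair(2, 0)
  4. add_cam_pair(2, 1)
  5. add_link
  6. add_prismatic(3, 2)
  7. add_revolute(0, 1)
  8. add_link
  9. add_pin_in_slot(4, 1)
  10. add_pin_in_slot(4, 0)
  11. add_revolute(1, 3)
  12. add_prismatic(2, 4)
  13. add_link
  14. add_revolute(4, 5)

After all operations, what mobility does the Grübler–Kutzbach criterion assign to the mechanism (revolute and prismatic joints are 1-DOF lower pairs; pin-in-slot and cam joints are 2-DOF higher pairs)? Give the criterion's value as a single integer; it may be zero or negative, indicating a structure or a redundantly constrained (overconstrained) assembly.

M = 1

link 0 = ground. State L|J1|J2 = 1|0|0
+link1  2|0|0
+link2  3|0|0
C(2,0) f=2→J2  3|0|1
C(2,1) f=2→J2  3|0|2
+link3  4|0|2
P(3,2) f=1→J1  4|1|2
R(0,1) f=1→J1  4|2|2
+link4  5|2|2
PS(4,1) f=2→J2  5|2|3
PS(4,0) f=2→J2  5|2|4
R(1,3) f=1→J1  5|3|4
P(2,4) f=1→J1  5|4|4
+link5  6|4|4
R(4,5) f=1→J1  6|5|4
M = 3(6−1)−2·5−4 = 15−10−4 = 1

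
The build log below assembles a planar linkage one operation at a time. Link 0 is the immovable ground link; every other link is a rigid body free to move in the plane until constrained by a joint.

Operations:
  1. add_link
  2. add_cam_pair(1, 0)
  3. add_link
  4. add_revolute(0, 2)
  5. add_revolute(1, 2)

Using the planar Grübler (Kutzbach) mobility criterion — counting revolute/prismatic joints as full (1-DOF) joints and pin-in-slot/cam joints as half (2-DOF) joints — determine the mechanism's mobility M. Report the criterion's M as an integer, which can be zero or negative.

M = 1

L=1 J1=0 J2=0
add link → L=2 J1=0 J2=0
C@1,0 dof=2 J2 → L=2 J1=0 J2=1
add link → L=3 J1=0 J2=1
R@0,2 dof=1 J1 → L=3 J1=1 J2=1
R@1,2 dof=1 J1 → L=3 J1=2 J2=1
M=3(L−1)−2J1−J2=3·2−2·2−1=1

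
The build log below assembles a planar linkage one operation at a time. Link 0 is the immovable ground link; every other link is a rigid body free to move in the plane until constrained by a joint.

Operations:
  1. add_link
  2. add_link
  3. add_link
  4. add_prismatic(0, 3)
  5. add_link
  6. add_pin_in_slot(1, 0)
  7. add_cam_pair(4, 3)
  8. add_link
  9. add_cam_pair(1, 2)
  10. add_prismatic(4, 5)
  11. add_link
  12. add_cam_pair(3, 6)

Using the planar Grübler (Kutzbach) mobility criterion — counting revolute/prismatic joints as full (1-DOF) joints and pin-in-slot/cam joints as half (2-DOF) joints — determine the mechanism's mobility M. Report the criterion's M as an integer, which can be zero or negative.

M = 10

L=1 J1=0 J2=0
add link → L=2 J1=0 J2=0
add link → L=3 J1=0 J2=0
add link → L=4 J1=0 J2=0
P@0,3 dof=1 J1 → L=4 J1=1 J2=0
add link → L=5 J1=1 J2=0
PS@1,0 dof=2 J2 → L=5 J1=1 J2=1
C@4,3 dof=2 J2 → L=5 J1=1 J2=2
add link → L=6 J1=1 J2=2
C@1,2 dof=2 J2 → L=6 J1=1 J2=3
P@4,5 dof=1 J1 → L=6 J1=2 J2=3
add link → L=7 J1=2 J2=3
C@3,6 dof=2 J2 → L=7 J1=2 J2=4
M=3(L−1)−2J1−J2=3·6−2·2−4=10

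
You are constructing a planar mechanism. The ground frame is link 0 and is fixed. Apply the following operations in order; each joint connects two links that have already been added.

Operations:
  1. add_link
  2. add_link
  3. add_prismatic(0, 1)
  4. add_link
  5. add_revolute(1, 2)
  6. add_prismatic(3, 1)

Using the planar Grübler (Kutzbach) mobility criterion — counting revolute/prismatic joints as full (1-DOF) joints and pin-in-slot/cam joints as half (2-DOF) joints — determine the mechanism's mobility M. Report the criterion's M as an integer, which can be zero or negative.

[1;0;0] (link 0 is ground)
L+ [2;0;0]
L+ [3;0;0]
P(0,1)∈J1 [3;1;0]
L+ [4;1;0]
R(1,2)∈J1 [4;2;0]
P(3,1)∈J1 [4;3;0]
mobility = 9 − 6 − 0 = 3

M = 3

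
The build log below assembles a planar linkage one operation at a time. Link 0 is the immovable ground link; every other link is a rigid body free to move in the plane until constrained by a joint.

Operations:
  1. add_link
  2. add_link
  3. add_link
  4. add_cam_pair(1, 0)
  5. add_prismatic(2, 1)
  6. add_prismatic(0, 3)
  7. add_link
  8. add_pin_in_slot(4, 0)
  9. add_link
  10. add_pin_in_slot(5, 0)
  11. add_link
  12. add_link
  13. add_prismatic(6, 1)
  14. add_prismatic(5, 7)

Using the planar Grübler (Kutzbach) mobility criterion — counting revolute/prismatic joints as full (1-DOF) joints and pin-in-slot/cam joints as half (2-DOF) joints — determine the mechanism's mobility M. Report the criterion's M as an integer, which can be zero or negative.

L=1 J1=0 J2=0
add link → L=2 J1=0 J2=0
add link → L=3 J1=0 J2=0
add link → L=4 J1=0 J2=0
C@1,0 dof=2 J2 → L=4 J1=0 J2=1
P@2,1 dof=1 J1 → L=4 J1=1 J2=1
P@0,3 dof=1 J1 → L=4 J1=2 J2=1
add link → L=5 J1=2 J2=1
PS@4,0 dof=2 J2 → L=5 J1=2 J2=2
add link → L=6 J1=2 J2=2
PS@5,0 dof=2 J2 → L=6 J1=2 J2=3
add link → L=7 J1=2 J2=3
add link → L=8 J1=2 J2=3
P@6,1 dof=1 J1 → L=8 J1=3 J2=3
P@5,7 dof=1 J1 → L=8 J1=4 J2=3
M=3(L−1)−2J1−J2=3·7−2·4−3=10

M = 10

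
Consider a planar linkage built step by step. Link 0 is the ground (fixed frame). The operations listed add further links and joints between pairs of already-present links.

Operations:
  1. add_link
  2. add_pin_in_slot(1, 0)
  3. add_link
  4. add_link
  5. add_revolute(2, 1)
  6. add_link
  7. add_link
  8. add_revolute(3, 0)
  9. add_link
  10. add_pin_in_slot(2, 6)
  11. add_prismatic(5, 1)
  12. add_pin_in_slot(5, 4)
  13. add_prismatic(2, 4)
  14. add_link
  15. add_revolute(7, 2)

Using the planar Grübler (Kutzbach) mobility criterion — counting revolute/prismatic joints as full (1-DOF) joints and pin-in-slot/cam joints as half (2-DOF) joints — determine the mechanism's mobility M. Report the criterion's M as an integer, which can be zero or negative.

M = 8

link 0 = ground. State L|J1|J2 = 1|0|0
+link1  2|0|0
PS(1,0) f=2→J2  2|0|1
+link2  3|0|1
+link3  4|0|1
R(2,1) f=1→J1  4|1|1
+link4  5|1|1
+link5  6|1|1
R(3,0) f=1→J1  6|2|1
+link6  7|2|1
PS(2,6) f=2→J2  7|2|2
P(5,1) f=1→J1  7|3|2
PS(5,4) f=2→J2  7|3|3
P(2,4) f=1→J1  7|4|3
+link7  8|4|3
R(7,2) f=1→J1  8|5|3
M = 3(8−1)−2·5−3 = 21−10−3 = 8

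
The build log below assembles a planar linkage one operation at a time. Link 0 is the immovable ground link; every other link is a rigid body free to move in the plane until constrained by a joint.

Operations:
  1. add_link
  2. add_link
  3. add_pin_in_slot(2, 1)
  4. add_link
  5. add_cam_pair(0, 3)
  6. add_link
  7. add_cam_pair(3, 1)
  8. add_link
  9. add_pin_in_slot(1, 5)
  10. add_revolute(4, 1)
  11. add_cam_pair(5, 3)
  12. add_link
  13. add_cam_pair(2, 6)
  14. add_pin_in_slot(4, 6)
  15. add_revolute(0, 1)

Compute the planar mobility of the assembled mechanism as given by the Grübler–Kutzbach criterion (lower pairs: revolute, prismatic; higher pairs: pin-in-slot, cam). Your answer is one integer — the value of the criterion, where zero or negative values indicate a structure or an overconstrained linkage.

M = 7

ground; <1,0,0>
#1 <2,0,0>
#2 <3,0,0>
PS:2↔1 J2 <3,0,1>
#3 <4,0,1>
C:0↔3 J2 <4,0,2>
#4 <5,0,2>
C:3↔1 J2 <5,0,3>
#5 <6,0,3>
PS:1↔5 J2 <6,0,4>
R:4↔1 J1 <6,1,4>
C:5↔3 J2 <6,1,5>
#6 <7,1,5>
C:2↔6 J2 <7,1,6>
PS:4↔6 J2 <7,1,7>
R:0↔1 J1 <7,2,7>
3×6 − 2×2 − 1×7 = 7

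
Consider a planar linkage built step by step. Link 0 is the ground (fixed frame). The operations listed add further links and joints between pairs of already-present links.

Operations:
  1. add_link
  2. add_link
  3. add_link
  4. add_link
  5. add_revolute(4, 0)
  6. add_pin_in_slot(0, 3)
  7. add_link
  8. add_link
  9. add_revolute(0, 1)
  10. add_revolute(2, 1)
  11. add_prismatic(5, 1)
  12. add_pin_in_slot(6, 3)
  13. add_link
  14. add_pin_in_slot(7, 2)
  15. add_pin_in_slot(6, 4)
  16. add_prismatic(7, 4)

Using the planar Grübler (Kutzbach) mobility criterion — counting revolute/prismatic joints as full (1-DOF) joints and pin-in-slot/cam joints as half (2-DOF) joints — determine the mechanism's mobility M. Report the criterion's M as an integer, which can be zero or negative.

[1;0;0] (link 0 is ground)
L+ [2;0;0]
L+ [3;0;0]
L+ [4;0;0]
L+ [5;0;0]
R(4,0)∈J1 [5;1;0]
PS(0,3)∈J2 [5;1;1]
L+ [6;1;1]
L+ [7;1;1]
R(0,1)∈J1 [7;2;1]
R(2,1)∈J1 [7;3;1]
P(5,1)∈J1 [7;4;1]
PS(6,3)∈J2 [7;4;2]
L+ [8;4;2]
PS(7,2)∈J2 [8;4;3]
PS(6,4)∈J2 [8;4;4]
P(7,4)∈J1 [8;5;4]
mobility = 21 − 10 − 4 = 7

M = 7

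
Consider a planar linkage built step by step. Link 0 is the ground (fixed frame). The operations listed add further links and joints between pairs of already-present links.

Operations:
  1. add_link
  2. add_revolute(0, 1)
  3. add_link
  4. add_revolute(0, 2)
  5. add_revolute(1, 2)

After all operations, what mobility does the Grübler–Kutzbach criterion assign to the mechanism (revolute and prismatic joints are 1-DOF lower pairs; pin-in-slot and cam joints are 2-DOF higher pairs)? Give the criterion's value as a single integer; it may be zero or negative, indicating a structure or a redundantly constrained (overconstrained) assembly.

ground; <1,0,0>
#1 <2,0,0>
R:0↔1 J1 <2,1,0>
#2 <3,1,0>
R:0↔2 J1 <3,2,0>
R:1↔2 J1 <3,3,0>
3×2 − 2×3 − 1×0 = 0

M = 0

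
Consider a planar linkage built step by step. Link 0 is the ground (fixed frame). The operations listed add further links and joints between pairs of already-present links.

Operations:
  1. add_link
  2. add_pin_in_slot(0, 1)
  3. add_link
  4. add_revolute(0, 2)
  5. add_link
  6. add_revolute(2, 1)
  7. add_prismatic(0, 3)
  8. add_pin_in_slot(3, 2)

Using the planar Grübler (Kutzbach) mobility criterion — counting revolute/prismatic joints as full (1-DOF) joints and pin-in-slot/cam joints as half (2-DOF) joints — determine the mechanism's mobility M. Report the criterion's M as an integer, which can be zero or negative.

ground; <1,0,0>
#1 <2,0,0>
PS:0↔1 J2 <2,0,1>
#2 <3,0,1>
R:0↔2 J1 <3,1,1>
#3 <4,1,1>
R:2↔1 J1 <4,2,1>
P:0↔3 J1 <4,3,1>
PS:3↔2 J2 <4,3,2>
3×3 − 2×3 − 1×2 = 1

M = 1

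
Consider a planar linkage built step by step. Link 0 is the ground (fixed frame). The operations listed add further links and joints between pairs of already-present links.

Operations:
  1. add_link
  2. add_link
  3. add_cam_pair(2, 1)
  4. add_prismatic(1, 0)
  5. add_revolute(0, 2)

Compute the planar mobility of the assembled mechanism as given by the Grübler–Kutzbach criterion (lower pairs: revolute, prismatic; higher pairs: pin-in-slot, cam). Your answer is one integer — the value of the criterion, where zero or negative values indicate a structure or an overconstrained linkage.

M = 1

[1;0;0] (link 0 is ground)
L+ [2;0;0]
L+ [3;0;0]
C(2,1)∈J2 [3;0;1]
P(1,0)∈J1 [3;1;1]
R(0,2)∈J1 [3;2;1]
mobility = 6 − 4 − 1 = 1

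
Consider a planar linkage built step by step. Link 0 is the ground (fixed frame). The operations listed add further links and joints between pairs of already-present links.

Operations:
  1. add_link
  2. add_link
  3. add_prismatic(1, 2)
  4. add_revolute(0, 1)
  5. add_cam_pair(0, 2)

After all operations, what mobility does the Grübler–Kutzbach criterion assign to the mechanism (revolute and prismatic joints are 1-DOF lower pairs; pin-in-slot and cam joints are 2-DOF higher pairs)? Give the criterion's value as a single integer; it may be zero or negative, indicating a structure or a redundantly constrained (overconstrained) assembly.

(L,J1,J2)=(1,0,0); link0 fixed
link1: (2,0,0)
link2: (3,0,0)
P 1-2 [J1]: (3,1,0)
R 0-1 [J1]: (3,2,0)
C 0-2 [J2]: (3,2,1)
Grübler: 3·2 − 2·2 − 1 = 1

M = 1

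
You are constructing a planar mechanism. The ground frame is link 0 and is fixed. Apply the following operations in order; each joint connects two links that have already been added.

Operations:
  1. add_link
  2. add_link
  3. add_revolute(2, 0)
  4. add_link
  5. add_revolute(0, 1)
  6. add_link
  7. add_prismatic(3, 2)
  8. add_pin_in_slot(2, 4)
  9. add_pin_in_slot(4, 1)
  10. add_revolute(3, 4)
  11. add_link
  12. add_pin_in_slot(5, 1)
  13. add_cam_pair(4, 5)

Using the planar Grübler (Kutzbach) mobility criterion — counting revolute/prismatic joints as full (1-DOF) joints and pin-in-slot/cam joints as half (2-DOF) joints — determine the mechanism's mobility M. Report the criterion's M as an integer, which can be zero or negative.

M = 3

L=1 J1=0 J2=0
add link → L=2 J1=0 J2=0
add link → L=3 J1=0 J2=0
R@2,0 dof=1 J1 → L=3 J1=1 J2=0
add link → L=4 J1=1 J2=0
R@0,1 dof=1 J1 → L=4 J1=2 J2=0
add link → L=5 J1=2 J2=0
P@3,2 dof=1 J1 → L=5 J1=3 J2=0
PS@2,4 dof=2 J2 → L=5 J1=3 J2=1
PS@4,1 dof=2 J2 → L=5 J1=3 J2=2
R@3,4 dof=1 J1 → L=5 J1=4 J2=2
add link → L=6 J1=4 J2=2
PS@5,1 dof=2 J2 → L=6 J1=4 J2=3
C@4,5 dof=2 J2 → L=6 J1=4 J2=4
M=3(L−1)−2J1−J2=3·5−2·4−4=3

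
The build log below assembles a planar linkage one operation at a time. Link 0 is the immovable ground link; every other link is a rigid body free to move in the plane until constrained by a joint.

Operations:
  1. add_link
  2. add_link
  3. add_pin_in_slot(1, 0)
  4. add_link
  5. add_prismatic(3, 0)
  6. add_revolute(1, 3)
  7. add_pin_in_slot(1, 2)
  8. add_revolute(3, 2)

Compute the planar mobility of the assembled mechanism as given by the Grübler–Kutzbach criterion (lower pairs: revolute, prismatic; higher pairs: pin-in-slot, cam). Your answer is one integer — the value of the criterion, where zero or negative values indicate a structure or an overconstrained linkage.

ground; <1,0,0>
#1 <2,0,0>
#2 <3,0,0>
PS:1↔0 J2 <3,0,1>
#3 <4,0,1>
P:3↔0 J1 <4,1,1>
R:1↔3 J1 <4,2,1>
PS:1↔2 J2 <4,2,2>
R:3↔2 J1 <4,3,2>
3×3 − 2×3 − 1×2 = 1

M = 1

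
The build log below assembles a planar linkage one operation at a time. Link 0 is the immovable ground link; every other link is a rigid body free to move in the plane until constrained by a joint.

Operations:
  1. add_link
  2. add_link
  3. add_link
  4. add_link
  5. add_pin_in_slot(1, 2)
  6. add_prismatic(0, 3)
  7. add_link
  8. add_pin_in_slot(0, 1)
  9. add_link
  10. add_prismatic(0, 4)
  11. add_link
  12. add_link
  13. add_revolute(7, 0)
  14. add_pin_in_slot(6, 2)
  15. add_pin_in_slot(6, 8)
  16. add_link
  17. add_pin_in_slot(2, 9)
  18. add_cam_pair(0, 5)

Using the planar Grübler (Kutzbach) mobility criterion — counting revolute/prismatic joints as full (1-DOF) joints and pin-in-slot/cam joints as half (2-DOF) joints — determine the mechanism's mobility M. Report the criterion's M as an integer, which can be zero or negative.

ground; <1,0,0>
#1 <2,0,0>
#2 <3,0,0>
#3 <4,0,0>
#4 <5,0,0>
PS:1↔2 J2 <5,0,1>
P:0↔3 J1 <5,1,1>
#5 <6,1,1>
PS:0↔1 J2 <6,1,2>
#6 <7,1,2>
P:0↔4 J1 <7,2,2>
#7 <8,2,2>
#8 <9,2,2>
R:7↔0 J1 <9,3,2>
PS:6↔2 J2 <9,3,3>
PS:6↔8 J2 <9,3,4>
#9 <10,3,4>
PS:2↔9 J2 <10,3,5>
C:0↔5 J2 <10,3,6>
3×9 − 2×3 − 1×6 = 15

M = 15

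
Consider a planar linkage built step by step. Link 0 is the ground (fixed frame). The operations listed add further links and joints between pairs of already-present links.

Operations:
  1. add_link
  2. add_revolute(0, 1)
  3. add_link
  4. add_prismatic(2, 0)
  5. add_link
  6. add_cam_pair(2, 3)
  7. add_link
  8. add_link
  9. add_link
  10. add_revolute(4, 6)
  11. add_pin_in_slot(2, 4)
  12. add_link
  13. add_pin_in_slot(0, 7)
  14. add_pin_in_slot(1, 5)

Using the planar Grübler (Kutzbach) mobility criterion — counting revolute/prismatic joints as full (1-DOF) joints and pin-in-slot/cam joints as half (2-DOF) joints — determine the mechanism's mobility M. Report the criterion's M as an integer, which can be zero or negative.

M = 11

(L,J1,J2)=(1,0,0); link0 fixed
link1: (2,0,0)
R 0-1 [J1]: (2,1,0)
link2: (3,1,0)
P 2-0 [J1]: (3,2,0)
link3: (4,2,0)
C 2-3 [J2]: (4,2,1)
link4: (5,2,1)
link5: (6,2,1)
link6: (7,2,1)
R 4-6 [J1]: (7,3,1)
PS 2-4 [J2]: (7,3,2)
link7: (8,3,2)
PS 0-7 [J2]: (8,3,3)
PS 1-5 [J2]: (8,3,4)
Grübler: 3·7 − 2·3 − 4 = 11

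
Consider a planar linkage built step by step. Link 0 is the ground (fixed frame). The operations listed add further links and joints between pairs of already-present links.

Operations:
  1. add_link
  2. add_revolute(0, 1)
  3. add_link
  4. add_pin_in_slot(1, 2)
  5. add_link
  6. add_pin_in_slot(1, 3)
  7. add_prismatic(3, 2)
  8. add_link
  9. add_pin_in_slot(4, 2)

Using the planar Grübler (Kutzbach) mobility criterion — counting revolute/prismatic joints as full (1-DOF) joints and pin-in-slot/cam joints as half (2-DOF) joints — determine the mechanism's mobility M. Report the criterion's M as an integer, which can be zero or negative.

M = 5

ground; <1,0,0>
#1 <2,0,0>
R:0↔1 J1 <2,1,0>
#2 <3,1,0>
PS:1↔2 J2 <3,1,1>
#3 <4,1,1>
PS:1↔3 J2 <4,1,2>
P:3↔2 J1 <4,2,2>
#4 <5,2,2>
PS:4↔2 J2 <5,2,3>
3×4 − 2×2 − 1×3 = 5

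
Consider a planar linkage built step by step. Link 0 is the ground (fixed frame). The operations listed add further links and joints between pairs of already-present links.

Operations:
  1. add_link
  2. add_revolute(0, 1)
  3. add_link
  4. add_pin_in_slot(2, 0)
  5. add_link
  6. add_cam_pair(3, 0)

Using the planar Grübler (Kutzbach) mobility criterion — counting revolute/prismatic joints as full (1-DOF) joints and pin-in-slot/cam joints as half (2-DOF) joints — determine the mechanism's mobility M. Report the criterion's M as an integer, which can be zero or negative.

M = 5

ground; <1,0,0>
#1 <2,0,0>
R:0↔1 J1 <2,1,0>
#2 <3,1,0>
PS:2↔0 J2 <3,1,1>
#3 <4,1,1>
C:3↔0 J2 <4,1,2>
3×3 − 2×1 − 1×2 = 5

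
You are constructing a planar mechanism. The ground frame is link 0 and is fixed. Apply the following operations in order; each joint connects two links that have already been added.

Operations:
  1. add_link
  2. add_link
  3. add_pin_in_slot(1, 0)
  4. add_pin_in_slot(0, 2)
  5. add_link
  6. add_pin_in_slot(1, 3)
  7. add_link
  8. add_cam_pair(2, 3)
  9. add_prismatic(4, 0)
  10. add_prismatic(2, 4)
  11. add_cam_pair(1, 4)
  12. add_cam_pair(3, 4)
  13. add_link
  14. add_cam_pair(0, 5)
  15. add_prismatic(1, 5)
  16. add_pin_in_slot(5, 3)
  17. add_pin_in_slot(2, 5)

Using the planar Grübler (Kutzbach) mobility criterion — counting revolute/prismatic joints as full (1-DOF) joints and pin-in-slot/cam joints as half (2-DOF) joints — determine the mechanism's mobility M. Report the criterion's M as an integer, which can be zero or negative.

[1;0;0] (link 0 is ground)
L+ [2;0;0]
L+ [3;0;0]
PS(1,0)∈J2 [3;0;1]
PS(0,2)∈J2 [3;0;2]
L+ [4;0;2]
PS(1,3)∈J2 [4;0;3]
L+ [5;0;3]
C(2,3)∈J2 [5;0;4]
P(4,0)∈J1 [5;1;4]
P(2,4)∈J1 [5;2;4]
C(1,4)∈J2 [5;2;5]
C(3,4)∈J2 [5;2;6]
L+ [6;2;6]
C(0,5)∈J2 [6;2;7]
P(1,5)∈J1 [6;3;7]
PS(5,3)∈J2 [6;3;8]
PS(2,5)∈J2 [6;3;9]
mobility = 15 − 6 − 9 = 0

M = 0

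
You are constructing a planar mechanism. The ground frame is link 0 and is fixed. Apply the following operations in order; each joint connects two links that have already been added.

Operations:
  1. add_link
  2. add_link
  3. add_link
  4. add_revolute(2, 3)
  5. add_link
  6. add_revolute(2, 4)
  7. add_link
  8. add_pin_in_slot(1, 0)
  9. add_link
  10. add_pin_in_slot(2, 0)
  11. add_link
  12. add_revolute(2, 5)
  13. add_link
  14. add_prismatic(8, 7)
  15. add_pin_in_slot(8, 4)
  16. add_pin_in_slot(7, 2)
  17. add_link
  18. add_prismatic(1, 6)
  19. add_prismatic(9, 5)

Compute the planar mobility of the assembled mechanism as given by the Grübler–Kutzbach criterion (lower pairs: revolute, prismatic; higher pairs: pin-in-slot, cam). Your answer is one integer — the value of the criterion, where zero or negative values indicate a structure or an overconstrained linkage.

M = 11

ground; <1,0,0>
#1 <2,0,0>
#2 <3,0,0>
#3 <4,0,0>
R:2↔3 J1 <4,1,0>
#4 <5,1,0>
R:2↔4 J1 <5,2,0>
#5 <6,2,0>
PS:1↔0 J2 <6,2,1>
#6 <7,2,1>
PS:2↔0 J2 <7,2,2>
#7 <8,2,2>
R:2↔5 J1 <8,3,2>
#8 <9,3,2>
P:8↔7 J1 <9,4,2>
PS:8↔4 J2 <9,4,3>
PS:7↔2 J2 <9,4,4>
#9 <10,4,4>
P:1↔6 J1 <10,5,4>
P:9↔5 J1 <10,6,4>
3×9 − 2×6 − 1×4 = 11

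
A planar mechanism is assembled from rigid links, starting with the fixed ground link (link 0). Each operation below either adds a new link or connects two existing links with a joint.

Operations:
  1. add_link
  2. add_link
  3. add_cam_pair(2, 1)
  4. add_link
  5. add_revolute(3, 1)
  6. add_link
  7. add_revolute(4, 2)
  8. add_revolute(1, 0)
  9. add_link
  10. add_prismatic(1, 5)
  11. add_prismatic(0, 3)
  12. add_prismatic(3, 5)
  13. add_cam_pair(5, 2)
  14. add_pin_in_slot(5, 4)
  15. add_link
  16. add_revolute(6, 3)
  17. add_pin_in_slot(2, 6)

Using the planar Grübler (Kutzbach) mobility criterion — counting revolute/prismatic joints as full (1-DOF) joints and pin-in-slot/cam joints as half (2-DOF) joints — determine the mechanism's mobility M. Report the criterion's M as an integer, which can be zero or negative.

M = 0

link 0 = ground. State L|J1|J2 = 1|0|0
+link1  2|0|0
+link2  3|0|0
C(2,1) f=2→J2  3|0|1
+link3  4|0|1
R(3,1) f=1→J1  4|1|1
+link4  5|1|1
R(4,2) f=1→J1  5|2|1
R(1,0) f=1→J1  5|3|1
+link5  6|3|1
P(1,5) f=1→J1  6|4|1
P(0,3) f=1→J1  6|5|1
P(3,5) f=1→J1  6|6|1
C(5,2) f=2→J2  6|6|2
PS(5,4) f=2→J2  6|6|3
+link6  7|6|3
R(6,3) f=1→J1  7|7|3
PS(2,6) f=2→J2  7|7|4
M = 3(7−1)−2·7−4 = 18−14−4 = 0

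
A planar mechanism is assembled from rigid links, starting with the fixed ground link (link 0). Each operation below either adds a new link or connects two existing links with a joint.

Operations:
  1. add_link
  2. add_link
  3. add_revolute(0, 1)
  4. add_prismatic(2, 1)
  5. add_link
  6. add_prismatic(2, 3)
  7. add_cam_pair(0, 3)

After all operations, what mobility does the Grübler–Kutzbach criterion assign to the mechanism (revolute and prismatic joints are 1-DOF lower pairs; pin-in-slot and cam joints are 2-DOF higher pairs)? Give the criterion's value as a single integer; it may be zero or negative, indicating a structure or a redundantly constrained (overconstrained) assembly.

M = 2

(L,J1,J2)=(1,0,0); link0 fixed
link1: (2,0,0)
link2: (3,0,0)
R 0-1 [J1]: (3,1,0)
P 2-1 [J1]: (3,2,0)
link3: (4,2,0)
P 2-3 [J1]: (4,3,0)
C 0-3 [J2]: (4,3,1)
Grübler: 3·3 − 2·3 − 1 = 2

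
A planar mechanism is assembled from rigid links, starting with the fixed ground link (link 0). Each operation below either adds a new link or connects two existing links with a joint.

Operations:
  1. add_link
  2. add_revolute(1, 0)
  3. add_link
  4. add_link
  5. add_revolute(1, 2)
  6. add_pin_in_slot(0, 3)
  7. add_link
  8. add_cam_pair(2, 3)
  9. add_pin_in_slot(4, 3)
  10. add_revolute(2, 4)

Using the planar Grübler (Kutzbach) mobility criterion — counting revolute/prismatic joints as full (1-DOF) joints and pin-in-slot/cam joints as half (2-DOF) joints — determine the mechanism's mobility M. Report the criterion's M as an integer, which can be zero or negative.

link 0 = ground. State L|J1|J2 = 1|0|0
+link1  2|0|0
R(1,0) f=1→J1  2|1|0
+link2  3|1|0
+link3  4|1|0
R(1,2) f=1→J1  4|2|0
PS(0,3) f=2→J2  4|2|1
+link4  5|2|1
C(2,3) f=2→J2  5|2|2
PS(4,3) f=2→J2  5|2|3
R(2,4) f=1→J1  5|3|3
M = 3(5−1)−2·3−3 = 12−6−3 = 3

M = 3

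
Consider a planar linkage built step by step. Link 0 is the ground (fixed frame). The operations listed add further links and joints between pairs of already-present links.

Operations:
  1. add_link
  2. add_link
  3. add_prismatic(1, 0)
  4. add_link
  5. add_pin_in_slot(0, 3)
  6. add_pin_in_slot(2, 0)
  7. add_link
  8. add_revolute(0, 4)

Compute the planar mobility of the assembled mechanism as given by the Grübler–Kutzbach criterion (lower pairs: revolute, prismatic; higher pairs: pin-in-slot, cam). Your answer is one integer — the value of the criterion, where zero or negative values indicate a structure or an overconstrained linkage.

M = 6

link 0 = ground. State L|J1|J2 = 1|0|0
+link1  2|0|0
+link2  3|0|0
P(1,0) f=1→J1  3|1|0
+link3  4|1|0
PS(0,3) f=2→J2  4|1|1
PS(2,0) f=2→J2  4|1|2
+link4  5|1|2
R(0,4) f=1→J1  5|2|2
M = 3(5−1)−2·2−2 = 12−4−2 = 6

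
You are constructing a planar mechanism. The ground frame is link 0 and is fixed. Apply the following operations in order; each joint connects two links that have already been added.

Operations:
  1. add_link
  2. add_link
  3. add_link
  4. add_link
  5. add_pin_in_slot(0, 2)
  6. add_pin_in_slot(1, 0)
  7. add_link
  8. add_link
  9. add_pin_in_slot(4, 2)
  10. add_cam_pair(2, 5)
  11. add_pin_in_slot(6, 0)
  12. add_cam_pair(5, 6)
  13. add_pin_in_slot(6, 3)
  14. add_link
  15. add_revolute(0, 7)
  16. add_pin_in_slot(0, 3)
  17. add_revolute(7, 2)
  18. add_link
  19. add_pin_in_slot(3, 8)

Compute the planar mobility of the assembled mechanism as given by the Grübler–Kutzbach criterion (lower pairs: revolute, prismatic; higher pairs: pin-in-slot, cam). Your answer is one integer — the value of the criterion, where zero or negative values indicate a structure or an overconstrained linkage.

M = 11

link 0 = ground. State L|J1|J2 = 1|0|0
+link1  2|0|0
+link2  3|0|0
+link3  4|0|0
+link4  5|0|0
PS(0,2) f=2→J2  5|0|1
PS(1,0) f=2→J2  5|0|2
+link5  6|0|2
+link6  7|0|2
PS(4,2) f=2→J2  7|0|3
C(2,5) f=2→J2  7|0|4
PS(6,0) f=2→J2  7|0|5
C(5,6) f=2→J2  7|0|6
PS(6,3) f=2→J2  7|0|7
+link7  8|0|7
R(0,7) f=1→J1  8|1|7
PS(0,3) f=2→J2  8|1|8
R(7,2) f=1→J1  8|2|8
+link8  9|2|8
PS(3,8) f=2→J2  9|2|9
M = 3(9−1)−2·2−9 = 24−4−9 = 11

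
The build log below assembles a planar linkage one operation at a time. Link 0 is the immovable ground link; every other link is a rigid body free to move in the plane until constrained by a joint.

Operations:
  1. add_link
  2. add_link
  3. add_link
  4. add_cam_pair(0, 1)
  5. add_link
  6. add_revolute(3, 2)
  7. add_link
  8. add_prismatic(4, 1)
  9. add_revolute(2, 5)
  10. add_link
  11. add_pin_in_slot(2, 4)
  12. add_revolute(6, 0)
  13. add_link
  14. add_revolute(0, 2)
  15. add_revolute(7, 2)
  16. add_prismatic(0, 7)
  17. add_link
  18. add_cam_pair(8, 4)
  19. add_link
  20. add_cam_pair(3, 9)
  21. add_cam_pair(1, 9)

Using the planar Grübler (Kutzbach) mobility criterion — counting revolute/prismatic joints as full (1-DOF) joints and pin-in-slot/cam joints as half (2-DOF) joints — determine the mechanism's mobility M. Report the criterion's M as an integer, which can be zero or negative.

ground; <1,0,0>
#1 <2,0,0>
#2 <3,0,0>
#3 <4,0,0>
C:0↔1 J2 <4,0,1>
#4 <5,0,1>
R:3↔2 J1 <5,1,1>
#5 <6,1,1>
P:4↔1 J1 <6,2,1>
R:2↔5 J1 <6,3,1>
#6 <7,3,1>
PS:2↔4 J2 <7,3,2>
R:6↔0 J1 <7,4,2>
#7 <8,4,2>
R:0↔2 J1 <8,5,2>
R:7↔2 J1 <8,6,2>
P:0↔7 J1 <8,7,2>
#8 <9,7,2>
C:8↔4 J2 <9,7,3>
#9 <10,7,3>
C:3↔9 J2 <10,7,4>
C:1↔9 J2 <10,7,5>
3×9 − 2×7 − 1×5 = 8

M = 8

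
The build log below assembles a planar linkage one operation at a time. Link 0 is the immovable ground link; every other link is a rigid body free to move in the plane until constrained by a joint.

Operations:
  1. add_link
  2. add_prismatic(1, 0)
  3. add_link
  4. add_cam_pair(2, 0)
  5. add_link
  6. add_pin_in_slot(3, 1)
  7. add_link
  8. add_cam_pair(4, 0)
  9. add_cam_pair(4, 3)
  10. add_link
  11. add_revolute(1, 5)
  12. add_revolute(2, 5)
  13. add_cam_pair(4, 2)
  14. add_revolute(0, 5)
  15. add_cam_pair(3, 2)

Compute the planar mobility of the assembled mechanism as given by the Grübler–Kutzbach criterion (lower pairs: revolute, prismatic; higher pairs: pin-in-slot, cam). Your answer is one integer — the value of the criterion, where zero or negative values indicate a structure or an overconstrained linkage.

link 0 = ground. State L|J1|J2 = 1|0|0
+link1  2|0|0
P(1,0) f=1→J1  2|1|0
+link2  3|1|0
C(2,0) f=2→J2  3|1|1
+link3  4|1|1
PS(3,1) f=2→J2  4|1|2
+link4  5|1|2
C(4,0) f=2→J2  5|1|3
C(4,3) f=2→J2  5|1|4
+link5  6|1|4
R(1,5) f=1→J1  6|2|4
R(2,5) f=1→J1  6|3|4
C(4,2) f=2→J2  6|3|5
R(0,5) f=1→J1  6|4|5
C(3,2) f=2→J2  6|4|6
M = 3(6−1)−2·4−6 = 15−8−6 = 1

M = 1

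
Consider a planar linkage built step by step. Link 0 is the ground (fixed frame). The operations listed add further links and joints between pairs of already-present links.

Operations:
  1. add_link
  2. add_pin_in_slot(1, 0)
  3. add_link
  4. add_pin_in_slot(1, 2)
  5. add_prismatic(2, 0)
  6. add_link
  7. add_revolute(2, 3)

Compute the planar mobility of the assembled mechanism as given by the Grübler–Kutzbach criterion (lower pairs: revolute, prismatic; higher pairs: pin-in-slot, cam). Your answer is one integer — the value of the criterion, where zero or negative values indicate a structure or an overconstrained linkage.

[1;0;0] (link 0 is ground)
L+ [2;0;0]
PS(1,0)∈J2 [2;0;1]
L+ [3;0;1]
PS(1,2)∈J2 [3;0;2]
P(2,0)∈J1 [3;1;2]
L+ [4;1;2]
R(2,3)∈J1 [4;2;2]
mobility = 9 − 4 − 2 = 3

M = 3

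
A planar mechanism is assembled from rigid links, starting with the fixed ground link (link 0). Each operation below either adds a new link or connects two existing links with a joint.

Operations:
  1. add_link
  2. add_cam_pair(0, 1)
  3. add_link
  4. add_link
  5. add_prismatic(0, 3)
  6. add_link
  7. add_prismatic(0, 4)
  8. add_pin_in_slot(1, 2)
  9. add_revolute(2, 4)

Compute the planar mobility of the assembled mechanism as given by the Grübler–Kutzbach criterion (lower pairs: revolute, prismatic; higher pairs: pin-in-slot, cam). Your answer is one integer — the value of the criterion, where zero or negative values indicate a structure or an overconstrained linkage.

M = 4

L=1 J1=0 J2=0
add link → L=2 J1=0 J2=0
C@0,1 dof=2 J2 → L=2 J1=0 J2=1
add link → L=3 J1=0 J2=1
add link → L=4 J1=0 J2=1
P@0,3 dof=1 J1 → L=4 J1=1 J2=1
add link → L=5 J1=1 J2=1
P@0,4 dof=1 J1 → L=5 J1=2 J2=1
PS@1,2 dof=2 J2 → L=5 J1=2 J2=2
R@2,4 dof=1 J1 → L=5 J1=3 J2=2
M=3(L−1)−2J1−J2=3·4−2·3−2=4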